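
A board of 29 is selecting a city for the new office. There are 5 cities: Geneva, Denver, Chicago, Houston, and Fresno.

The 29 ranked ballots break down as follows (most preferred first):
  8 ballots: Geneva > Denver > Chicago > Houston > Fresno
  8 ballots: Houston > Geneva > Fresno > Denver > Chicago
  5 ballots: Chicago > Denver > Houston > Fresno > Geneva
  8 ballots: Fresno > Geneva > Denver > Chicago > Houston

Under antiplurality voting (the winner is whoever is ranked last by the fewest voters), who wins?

Denver

Last-place votes: Geneva 5, Denver 0, Chicago 8, Houston 8, Fresno 8.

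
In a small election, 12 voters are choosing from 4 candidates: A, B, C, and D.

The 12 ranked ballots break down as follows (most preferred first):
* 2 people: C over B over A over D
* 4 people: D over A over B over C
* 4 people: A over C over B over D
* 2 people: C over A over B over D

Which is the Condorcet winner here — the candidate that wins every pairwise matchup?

A

A vs B: 10–2
A vs C: 8–4
A vs D: 8–4
A beats every other candidate.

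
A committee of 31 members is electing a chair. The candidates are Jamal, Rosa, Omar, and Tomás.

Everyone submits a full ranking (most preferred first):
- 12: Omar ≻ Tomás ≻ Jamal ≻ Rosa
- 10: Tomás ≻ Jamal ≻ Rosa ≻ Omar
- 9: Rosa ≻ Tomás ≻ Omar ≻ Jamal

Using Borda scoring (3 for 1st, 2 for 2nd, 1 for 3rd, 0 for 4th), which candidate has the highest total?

Jamal: 12×1 + 10×2 + 9×0 = 32
Rosa: 12×0 + 10×1 + 9×3 = 37
Omar: 12×3 + 10×0 + 9×1 = 45
Tomás: 12×2 + 10×3 + 9×2 = 72

Tomás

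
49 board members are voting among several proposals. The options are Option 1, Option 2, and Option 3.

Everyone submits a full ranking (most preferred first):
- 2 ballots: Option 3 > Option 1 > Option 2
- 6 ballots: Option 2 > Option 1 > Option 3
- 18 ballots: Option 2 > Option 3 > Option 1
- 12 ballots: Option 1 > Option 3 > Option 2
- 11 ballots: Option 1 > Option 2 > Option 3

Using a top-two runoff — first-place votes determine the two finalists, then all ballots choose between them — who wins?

Round 1 first-place votes: Option 1 23, Option 2 24, Option 3 2. Option 2 and Option 1 advance.
Runoff: Option 2 is ranked above Option 1 on 24 ballots, Option 1 above Option 2 on 25.

Option 1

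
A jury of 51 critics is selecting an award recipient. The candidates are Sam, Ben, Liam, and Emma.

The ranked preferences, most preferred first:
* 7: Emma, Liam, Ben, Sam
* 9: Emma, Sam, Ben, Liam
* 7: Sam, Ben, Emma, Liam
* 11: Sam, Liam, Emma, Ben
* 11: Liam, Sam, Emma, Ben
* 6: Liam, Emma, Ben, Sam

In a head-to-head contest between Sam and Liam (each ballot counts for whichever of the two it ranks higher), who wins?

Sam is ranked above Liam on 27 ballots; Liam above Sam on 24.

Sam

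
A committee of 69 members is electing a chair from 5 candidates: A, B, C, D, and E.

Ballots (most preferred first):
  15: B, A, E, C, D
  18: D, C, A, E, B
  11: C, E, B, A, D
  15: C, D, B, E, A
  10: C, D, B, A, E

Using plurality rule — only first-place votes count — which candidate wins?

First-place votes: A 0, B 15, C 36, D 18, E 0.

C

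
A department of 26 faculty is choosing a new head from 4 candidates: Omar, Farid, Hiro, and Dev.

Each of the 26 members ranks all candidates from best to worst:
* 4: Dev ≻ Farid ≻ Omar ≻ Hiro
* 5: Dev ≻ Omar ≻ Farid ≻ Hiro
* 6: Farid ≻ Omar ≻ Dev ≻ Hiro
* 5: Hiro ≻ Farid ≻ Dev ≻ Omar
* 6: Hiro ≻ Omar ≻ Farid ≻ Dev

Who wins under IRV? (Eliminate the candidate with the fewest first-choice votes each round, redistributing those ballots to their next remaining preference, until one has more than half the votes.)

Round 1: Omar 0, Farid 6, Hiro 11, Dev 9. Omar eliminated.
Round 2: Farid 6, Hiro 11, Dev 9. Farid eliminated.
Round 3: Hiro 11, Dev 15. Dev has a majority (≥14).

Dev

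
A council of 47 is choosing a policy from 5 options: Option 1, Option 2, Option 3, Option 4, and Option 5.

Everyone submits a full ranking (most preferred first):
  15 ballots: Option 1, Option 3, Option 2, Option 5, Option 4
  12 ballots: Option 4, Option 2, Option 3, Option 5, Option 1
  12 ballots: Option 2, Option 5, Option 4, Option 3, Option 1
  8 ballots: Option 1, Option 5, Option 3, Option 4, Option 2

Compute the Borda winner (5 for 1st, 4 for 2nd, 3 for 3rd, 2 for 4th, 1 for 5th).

Option 1: 15×5 + 12×1 + 12×1 + 8×5 = 139
Option 2: 15×3 + 12×4 + 12×5 + 8×1 = 161
Option 3: 15×4 + 12×3 + 12×2 + 8×3 = 144
Option 4: 15×1 + 12×5 + 12×3 + 8×2 = 127
Option 5: 15×2 + 12×2 + 12×4 + 8×4 = 134

Option 2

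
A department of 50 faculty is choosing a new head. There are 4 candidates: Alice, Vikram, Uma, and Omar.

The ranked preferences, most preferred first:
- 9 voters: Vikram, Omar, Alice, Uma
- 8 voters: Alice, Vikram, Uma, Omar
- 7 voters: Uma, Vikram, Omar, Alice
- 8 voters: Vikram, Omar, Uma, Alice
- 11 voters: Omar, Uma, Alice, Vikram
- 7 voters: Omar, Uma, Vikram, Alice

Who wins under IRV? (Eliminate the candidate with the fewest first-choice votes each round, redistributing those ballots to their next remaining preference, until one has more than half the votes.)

Vikram

Round 1: Alice 8, Vikram 17, Uma 7, Omar 18. Uma eliminated.
Round 2: Alice 8, Vikram 24, Omar 18. Alice eliminated.
Round 3: Vikram 32, Omar 18. Vikram has a majority (≥26).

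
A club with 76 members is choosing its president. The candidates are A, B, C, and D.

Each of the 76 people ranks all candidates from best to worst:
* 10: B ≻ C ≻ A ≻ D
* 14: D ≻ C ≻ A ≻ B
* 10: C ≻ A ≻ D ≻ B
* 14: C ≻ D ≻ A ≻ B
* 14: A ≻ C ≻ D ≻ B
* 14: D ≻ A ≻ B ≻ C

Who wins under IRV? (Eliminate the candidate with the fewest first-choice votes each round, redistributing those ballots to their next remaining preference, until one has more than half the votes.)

C

Round 1: A 14, B 10, C 24, D 28. B eliminated.
Round 2: A 14, C 34, D 28. A eliminated.
Round 3: C 48, D 28. C has a majority (≥39).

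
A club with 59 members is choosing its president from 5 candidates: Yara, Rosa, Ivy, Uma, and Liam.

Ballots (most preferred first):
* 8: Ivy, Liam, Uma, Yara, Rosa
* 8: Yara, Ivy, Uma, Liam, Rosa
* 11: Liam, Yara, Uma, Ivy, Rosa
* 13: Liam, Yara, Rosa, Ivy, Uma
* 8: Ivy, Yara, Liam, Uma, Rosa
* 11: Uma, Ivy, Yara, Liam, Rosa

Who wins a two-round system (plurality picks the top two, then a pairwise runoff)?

Round 1 first-place votes: Yara 8, Rosa 0, Ivy 16, Uma 11, Liam 24. Liam and Ivy advance.
Runoff: Liam is ranked above Ivy on 24 ballots, Ivy above Liam on 35.

Ivy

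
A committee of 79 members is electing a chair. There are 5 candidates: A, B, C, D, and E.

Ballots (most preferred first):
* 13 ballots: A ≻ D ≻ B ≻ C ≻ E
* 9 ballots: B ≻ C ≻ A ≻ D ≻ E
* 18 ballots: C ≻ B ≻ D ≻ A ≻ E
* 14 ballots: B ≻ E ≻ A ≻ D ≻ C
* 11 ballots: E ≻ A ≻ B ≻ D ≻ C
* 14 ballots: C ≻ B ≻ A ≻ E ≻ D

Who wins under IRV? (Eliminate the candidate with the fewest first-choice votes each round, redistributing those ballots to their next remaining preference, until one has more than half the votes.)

Round 1: A 13, B 23, C 32, D 0, E 11. D eliminated.
Round 2: A 13, B 23, C 32, E 11. E eliminated.
Round 3: A 24, B 23, C 32. B eliminated.
Round 4: A 38, C 41. C has a majority (≥40).

C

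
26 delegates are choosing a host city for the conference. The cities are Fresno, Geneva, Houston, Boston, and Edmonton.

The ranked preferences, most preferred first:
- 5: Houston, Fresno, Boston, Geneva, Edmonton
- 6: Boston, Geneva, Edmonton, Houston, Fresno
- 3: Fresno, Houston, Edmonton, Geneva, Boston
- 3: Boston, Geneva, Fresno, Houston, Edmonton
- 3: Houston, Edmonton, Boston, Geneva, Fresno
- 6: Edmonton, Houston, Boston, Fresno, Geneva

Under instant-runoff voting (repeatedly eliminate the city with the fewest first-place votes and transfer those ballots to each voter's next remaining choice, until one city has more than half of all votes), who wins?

Houston

Round 1: Fresno 3, Geneva 0, Houston 8, Boston 9, Edmonton 6. Geneva eliminated.
Round 2: Fresno 3, Houston 8, Boston 9, Edmonton 6. Fresno eliminated.
Round 3: Houston 11, Boston 9, Edmonton 6. Edmonton eliminated.
Round 4: Houston 17, Boston 9. Houston has a majority (≥14).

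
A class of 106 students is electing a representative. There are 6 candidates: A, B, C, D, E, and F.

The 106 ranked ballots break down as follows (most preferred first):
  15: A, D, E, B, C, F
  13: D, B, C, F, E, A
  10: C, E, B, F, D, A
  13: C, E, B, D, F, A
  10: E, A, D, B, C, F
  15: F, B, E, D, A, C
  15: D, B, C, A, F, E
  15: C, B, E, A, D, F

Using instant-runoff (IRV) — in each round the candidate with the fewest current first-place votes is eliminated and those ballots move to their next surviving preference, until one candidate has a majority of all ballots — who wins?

D

Round 1: A 15, B 0, C 38, D 28, E 10, F 15. B eliminated.
Round 2: A 15, C 38, D 28, E 10, F 15. E eliminated.
Round 3: A 25, C 38, D 28, F 15. F eliminated.
Round 4: A 25, C 38, D 43. A eliminated.
Round 5: C 38, D 68. D has a majority (≥54).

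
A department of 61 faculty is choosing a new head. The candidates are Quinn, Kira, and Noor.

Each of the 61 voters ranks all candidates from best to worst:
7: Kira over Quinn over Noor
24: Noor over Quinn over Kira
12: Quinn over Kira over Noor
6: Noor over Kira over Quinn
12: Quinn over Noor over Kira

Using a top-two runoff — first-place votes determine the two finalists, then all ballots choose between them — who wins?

Quinn

Round 1 first-place votes: Quinn 24, Kira 7, Noor 30. Noor and Quinn advance.
Runoff: Noor is ranked above Quinn on 30 ballots, Quinn above Noor on 31.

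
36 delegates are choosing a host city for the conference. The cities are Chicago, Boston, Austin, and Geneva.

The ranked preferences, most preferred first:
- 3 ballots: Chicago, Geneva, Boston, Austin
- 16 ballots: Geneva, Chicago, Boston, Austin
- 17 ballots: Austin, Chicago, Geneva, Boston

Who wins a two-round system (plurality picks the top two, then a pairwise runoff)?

Round 1 first-place votes: Chicago 3, Boston 0, Austin 17, Geneva 16. Austin and Geneva advance.
Runoff: Austin is ranked above Geneva on 17 ballots, Geneva above Austin on 19.

Geneva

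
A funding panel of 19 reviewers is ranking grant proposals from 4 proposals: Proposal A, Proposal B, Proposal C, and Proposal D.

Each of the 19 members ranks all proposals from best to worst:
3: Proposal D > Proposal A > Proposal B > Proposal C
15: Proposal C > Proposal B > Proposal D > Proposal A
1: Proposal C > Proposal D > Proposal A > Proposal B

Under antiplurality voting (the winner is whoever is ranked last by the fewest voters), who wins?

Last-place votes: Proposal A 15, Proposal B 1, Proposal C 3, Proposal D 0.

Proposal D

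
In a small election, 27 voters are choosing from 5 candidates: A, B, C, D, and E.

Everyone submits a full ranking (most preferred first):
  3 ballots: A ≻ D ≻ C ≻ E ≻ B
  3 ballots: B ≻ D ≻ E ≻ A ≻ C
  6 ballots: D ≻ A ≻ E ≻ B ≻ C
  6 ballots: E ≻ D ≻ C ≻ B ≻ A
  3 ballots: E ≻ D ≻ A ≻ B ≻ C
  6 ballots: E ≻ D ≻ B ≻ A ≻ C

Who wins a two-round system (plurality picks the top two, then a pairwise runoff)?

E

Round 1 first-place votes: A 3, B 3, C 0, D 6, E 15. E and D advance.
Runoff: E is ranked above D on 15 ballots, D above E on 12.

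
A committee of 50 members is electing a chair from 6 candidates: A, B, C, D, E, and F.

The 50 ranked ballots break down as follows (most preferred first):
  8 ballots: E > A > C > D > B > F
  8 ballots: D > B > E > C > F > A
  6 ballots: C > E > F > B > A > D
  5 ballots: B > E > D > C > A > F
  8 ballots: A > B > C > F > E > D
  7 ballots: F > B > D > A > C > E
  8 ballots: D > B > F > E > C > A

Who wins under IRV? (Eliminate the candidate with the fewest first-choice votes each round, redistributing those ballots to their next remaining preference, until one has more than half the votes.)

E

Round 1: A 8, B 5, C 6, D 16, E 8, F 7. B eliminated.
Round 2: A 8, C 6, D 16, E 13, F 7. C eliminated.
Round 3: A 8, D 16, E 19, F 7. F eliminated.
Round 4: A 8, D 23, E 19. A eliminated.
Round 5: D 23, E 27. E has a majority (≥26).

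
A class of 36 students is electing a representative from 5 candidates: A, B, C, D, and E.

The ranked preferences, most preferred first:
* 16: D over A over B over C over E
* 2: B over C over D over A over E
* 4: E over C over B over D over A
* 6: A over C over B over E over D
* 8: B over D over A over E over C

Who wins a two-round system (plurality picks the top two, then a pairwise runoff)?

B

Round 1 first-place votes: A 6, B 10, C 0, D 16, E 4. D and B advance.
Runoff: D is ranked above B on 16 ballots, B above D on 20.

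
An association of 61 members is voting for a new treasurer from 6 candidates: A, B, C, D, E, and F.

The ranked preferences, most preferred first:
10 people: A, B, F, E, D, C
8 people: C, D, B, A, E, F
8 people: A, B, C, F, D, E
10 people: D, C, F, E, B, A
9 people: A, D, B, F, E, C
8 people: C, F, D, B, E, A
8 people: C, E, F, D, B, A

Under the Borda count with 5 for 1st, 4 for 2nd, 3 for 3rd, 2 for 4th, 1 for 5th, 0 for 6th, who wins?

C

A: 10×5 + 8×2 + 8×5 + 10×0 + 9×5 + 8×0 + 8×0 = 151
B: 10×4 + 8×3 + 8×4 + 10×1 + 9×3 + 8×2 + 8×1 = 157
C: 10×0 + 8×5 + 8×3 + 10×4 + 9×0 + 8×5 + 8×5 = 184
D: 10×1 + 8×4 + 8×1 + 10×5 + 9×4 + 8×3 + 8×2 = 176
E: 10×2 + 8×1 + 8×0 + 10×2 + 9×1 + 8×1 + 8×4 = 97
F: 10×3 + 8×0 + 8×2 + 10×3 + 9×2 + 8×4 + 8×3 = 150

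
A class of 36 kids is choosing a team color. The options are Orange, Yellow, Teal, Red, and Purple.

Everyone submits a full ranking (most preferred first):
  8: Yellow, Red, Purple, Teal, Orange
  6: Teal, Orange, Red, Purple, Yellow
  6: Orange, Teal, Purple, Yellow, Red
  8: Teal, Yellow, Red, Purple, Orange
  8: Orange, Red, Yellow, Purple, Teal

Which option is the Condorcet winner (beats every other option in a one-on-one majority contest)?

Teal vs Orange: 22–14
Teal vs Yellow: 20–16
Teal vs Red: 20–16
Teal vs Purple: 20–16
Teal beats every other option.

Teal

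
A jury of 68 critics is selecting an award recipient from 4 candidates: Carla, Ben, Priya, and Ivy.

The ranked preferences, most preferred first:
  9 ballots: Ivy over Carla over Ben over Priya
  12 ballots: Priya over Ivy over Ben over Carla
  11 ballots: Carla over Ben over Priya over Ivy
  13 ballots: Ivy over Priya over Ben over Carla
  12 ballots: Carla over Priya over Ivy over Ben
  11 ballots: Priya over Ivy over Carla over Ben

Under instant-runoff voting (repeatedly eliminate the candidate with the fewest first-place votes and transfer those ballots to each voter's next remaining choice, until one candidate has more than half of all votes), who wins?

Round 1: Carla 23, Ben 0, Priya 23, Ivy 22. Ben eliminated.
Round 2: Carla 23, Priya 23, Ivy 22. Ivy eliminated.
Round 3: Carla 32, Priya 36. Priya has a majority (≥35).

Priya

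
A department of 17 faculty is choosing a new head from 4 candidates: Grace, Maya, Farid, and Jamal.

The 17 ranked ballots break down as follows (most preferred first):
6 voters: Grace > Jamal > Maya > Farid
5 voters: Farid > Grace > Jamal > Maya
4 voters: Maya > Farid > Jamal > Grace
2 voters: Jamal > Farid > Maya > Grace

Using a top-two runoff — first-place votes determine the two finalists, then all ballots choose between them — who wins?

Round 1 first-place votes: Grace 6, Maya 4, Farid 5, Jamal 2. Grace and Farid advance.
Runoff: Grace is ranked above Farid on 6 ballots, Farid above Grace on 11.

Farid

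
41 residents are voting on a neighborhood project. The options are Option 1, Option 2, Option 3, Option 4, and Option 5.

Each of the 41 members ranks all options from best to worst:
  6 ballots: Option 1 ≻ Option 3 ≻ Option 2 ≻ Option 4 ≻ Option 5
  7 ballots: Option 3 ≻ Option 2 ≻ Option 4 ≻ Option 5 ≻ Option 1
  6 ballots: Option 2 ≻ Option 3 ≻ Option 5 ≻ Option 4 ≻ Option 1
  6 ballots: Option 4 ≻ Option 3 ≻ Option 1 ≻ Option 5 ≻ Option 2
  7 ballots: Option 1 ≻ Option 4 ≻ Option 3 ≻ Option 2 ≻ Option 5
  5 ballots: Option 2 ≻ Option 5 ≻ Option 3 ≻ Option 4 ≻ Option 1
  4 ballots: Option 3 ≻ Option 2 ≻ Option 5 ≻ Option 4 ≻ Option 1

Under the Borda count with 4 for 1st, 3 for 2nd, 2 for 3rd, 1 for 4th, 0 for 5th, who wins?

Option 1: 6×4 + 7×0 + 6×0 + 6×2 + 7×4 + 5×0 + 4×0 = 64
Option 2: 6×2 + 7×3 + 6×4 + 6×0 + 7×1 + 5×4 + 4×3 = 96
Option 3: 6×3 + 7×4 + 6×3 + 6×3 + 7×2 + 5×2 + 4×4 = 122
Option 4: 6×1 + 7×2 + 6×1 + 6×4 + 7×3 + 5×1 + 4×1 = 80
Option 5: 6×0 + 7×1 + 6×2 + 6×1 + 7×0 + 5×3 + 4×2 = 48

Option 3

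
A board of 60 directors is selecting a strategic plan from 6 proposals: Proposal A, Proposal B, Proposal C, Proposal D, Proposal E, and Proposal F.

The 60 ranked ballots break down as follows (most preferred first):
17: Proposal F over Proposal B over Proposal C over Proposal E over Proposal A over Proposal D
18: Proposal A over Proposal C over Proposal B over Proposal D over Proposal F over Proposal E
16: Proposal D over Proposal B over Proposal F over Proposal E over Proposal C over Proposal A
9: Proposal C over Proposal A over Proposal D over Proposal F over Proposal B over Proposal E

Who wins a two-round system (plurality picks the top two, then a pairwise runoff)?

Round 1 first-place votes: Proposal A 18, Proposal B 0, Proposal C 9, Proposal D 16, Proposal E 0, Proposal F 17. Proposal A and Proposal F advance.
Runoff: Proposal A is ranked above Proposal F on 27 ballots, Proposal F above Proposal A on 33.

Proposal F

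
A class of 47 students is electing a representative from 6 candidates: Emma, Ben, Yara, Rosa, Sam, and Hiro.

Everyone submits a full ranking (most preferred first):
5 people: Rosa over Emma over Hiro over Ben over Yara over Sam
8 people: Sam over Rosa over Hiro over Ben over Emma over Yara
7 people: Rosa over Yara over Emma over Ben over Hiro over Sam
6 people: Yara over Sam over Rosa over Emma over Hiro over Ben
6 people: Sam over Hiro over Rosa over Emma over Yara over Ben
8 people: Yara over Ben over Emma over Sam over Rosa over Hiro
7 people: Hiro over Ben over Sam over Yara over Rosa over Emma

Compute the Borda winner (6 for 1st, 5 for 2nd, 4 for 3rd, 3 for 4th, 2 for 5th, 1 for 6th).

Emma: 5×5 + 8×2 + 7×4 + 6×3 + 6×3 + 8×4 + 7×1 = 144
Ben: 5×3 + 8×3 + 7×3 + 6×1 + 6×1 + 8×5 + 7×5 = 147
Yara: 5×2 + 8×1 + 7×5 + 6×6 + 6×2 + 8×6 + 7×3 = 170
Rosa: 5×6 + 8×5 + 7×6 + 6×4 + 6×4 + 8×2 + 7×2 = 190
Sam: 5×1 + 8×6 + 7×1 + 6×5 + 6×6 + 8×3 + 7×4 = 178
Hiro: 5×4 + 8×4 + 7×2 + 6×2 + 6×5 + 8×1 + 7×6 = 158

Rosa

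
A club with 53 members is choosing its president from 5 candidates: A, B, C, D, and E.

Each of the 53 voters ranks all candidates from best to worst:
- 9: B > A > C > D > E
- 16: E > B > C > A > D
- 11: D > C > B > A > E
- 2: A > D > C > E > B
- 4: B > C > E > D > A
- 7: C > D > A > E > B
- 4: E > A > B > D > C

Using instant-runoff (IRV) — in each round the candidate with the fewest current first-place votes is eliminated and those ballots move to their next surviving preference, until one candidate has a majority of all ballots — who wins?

D

Round 1: A 2, B 13, C 7, D 11, E 20. A eliminated.
Round 2: B 13, C 7, D 13, E 20. C eliminated.
Round 3: B 13, D 20, E 20. B eliminated.
Round 4: D 29, E 24. D has a majority (≥27).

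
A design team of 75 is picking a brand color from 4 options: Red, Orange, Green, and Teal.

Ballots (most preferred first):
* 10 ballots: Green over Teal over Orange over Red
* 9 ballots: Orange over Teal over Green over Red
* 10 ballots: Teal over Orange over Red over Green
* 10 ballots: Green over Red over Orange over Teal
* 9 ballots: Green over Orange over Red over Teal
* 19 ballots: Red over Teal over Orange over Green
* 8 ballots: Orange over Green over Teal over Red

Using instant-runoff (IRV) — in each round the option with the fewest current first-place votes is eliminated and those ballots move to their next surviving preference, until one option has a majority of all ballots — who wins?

Orange

Round 1: Red 19, Orange 17, Green 29, Teal 10. Teal eliminated.
Round 2: Red 19, Orange 27, Green 29. Red eliminated.
Round 3: Orange 46, Green 29. Orange has a majority (≥38).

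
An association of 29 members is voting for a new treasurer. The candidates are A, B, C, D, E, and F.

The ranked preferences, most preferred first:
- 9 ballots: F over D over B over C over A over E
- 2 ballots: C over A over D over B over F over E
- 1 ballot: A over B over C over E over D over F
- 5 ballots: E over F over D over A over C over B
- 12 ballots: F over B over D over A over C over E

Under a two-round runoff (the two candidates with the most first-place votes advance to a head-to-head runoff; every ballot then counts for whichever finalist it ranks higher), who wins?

F

Round 1 first-place votes: A 1, B 0, C 2, D 0, E 5, F 21. F and E advance.
Runoff: F is ranked above E on 23 ballots, E above F on 6.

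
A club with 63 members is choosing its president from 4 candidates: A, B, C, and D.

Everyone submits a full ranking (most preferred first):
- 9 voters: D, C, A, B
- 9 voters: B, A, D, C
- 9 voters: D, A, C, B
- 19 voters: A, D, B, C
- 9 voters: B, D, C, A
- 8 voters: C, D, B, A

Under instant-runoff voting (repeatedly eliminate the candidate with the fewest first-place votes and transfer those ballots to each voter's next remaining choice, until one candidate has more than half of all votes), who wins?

Round 1: A 19, B 18, C 8, D 18. C eliminated.
Round 2: A 19, B 18, D 26. B eliminated.
Round 3: A 28, D 35. D has a majority (≥32).

D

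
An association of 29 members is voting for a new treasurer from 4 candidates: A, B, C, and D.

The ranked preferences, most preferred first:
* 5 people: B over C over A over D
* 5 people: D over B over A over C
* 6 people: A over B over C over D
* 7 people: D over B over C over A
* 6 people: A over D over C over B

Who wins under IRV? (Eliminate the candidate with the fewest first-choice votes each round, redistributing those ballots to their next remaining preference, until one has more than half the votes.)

Round 1: A 12, B 5, C 0, D 12. C eliminated.
Round 2: A 12, B 5, D 12. B eliminated.
Round 3: A 17, D 12. A has a majority (≥15).

A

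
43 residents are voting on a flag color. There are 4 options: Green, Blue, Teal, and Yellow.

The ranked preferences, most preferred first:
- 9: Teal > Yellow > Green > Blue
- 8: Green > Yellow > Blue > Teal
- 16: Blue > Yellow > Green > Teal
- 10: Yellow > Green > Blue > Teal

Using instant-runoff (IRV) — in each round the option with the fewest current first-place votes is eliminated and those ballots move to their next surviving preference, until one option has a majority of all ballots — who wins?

Yellow

Round 1: Green 8, Blue 16, Teal 9, Yellow 10. Green eliminated.
Round 2: Blue 16, Teal 9, Yellow 18. Teal eliminated.
Round 3: Blue 16, Yellow 27. Yellow has a majority (≥22).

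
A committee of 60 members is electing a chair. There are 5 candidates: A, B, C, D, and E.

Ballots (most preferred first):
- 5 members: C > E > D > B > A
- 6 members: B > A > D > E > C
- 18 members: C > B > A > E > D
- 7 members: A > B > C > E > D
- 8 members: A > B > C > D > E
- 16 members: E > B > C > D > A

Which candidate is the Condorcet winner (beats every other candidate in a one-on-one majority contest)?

B vs A: 45–15
B vs C: 37–23
B vs D: 55–5
B vs E: 39–21
B beats every other candidate.

B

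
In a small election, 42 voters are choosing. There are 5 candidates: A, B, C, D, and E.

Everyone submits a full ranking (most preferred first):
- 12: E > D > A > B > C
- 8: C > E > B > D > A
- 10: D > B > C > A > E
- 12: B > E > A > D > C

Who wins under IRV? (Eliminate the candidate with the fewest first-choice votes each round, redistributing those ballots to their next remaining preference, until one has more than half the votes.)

B

Round 1: A 0, B 12, C 8, D 10, E 12. A eliminated.
Round 2: B 12, C 8, D 10, E 12. C eliminated.
Round 3: B 12, D 10, E 20. D eliminated.
Round 4: B 22, E 20. B has a majority (≥22).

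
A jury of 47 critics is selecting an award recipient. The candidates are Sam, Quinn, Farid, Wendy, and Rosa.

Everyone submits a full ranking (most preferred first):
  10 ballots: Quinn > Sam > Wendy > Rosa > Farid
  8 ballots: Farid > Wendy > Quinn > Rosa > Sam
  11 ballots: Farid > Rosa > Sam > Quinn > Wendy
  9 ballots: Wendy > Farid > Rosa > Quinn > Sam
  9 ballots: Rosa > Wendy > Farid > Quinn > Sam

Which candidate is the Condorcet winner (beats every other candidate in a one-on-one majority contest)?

Wendy vs Sam: 26–21
Wendy vs Quinn: 26–21
Wendy vs Farid: 28–19
Wendy vs Rosa: 27–20
Wendy beats every other candidate.

Wendy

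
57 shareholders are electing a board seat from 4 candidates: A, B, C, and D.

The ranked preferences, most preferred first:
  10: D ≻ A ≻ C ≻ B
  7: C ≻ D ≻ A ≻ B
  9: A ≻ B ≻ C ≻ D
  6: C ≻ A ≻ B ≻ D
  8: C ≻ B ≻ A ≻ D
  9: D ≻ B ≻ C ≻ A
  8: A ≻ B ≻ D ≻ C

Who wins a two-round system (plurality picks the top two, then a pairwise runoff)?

Round 1 first-place votes: A 17, B 0, C 21, D 19. C and D advance.
Runoff: C is ranked above D on 30 ballots, D above C on 27.

C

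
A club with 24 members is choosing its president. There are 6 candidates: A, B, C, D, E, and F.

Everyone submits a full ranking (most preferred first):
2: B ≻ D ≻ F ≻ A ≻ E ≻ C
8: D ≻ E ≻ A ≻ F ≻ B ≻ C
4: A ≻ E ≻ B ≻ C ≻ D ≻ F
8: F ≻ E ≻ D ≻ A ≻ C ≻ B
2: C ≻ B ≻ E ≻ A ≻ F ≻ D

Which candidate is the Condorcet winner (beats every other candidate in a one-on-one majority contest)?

E

E vs A: 18–6
E vs B: 20–4
E vs C: 22–2
E vs D: 14–10
E vs F: 14–10
E beats every other candidate.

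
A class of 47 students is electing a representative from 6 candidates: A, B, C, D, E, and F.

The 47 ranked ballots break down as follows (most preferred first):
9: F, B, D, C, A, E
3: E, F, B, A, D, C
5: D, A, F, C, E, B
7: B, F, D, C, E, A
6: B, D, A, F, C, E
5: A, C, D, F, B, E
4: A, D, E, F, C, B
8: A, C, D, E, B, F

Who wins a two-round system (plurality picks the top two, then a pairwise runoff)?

B

Round 1 first-place votes: A 17, B 13, C 0, D 5, E 3, F 9. A and B advance.
Runoff: A is ranked above B on 22 ballots, B above A on 25.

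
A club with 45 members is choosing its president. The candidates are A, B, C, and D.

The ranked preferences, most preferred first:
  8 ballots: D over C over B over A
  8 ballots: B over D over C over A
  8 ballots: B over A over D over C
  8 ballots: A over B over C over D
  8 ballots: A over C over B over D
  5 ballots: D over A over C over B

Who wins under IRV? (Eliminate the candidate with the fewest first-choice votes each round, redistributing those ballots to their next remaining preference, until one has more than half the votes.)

B

Round 1: A 16, B 16, C 0, D 13. C eliminated.
Round 2: A 16, B 16, D 13. D eliminated.
Round 3: A 21, B 24. B has a majority (≥23).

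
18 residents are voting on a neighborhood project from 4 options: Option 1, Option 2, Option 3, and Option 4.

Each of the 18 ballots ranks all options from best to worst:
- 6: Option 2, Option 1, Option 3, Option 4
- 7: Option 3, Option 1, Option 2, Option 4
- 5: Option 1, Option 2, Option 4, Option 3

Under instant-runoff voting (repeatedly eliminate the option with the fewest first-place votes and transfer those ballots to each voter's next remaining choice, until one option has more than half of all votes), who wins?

Round 1: Option 1 5, Option 2 6, Option 3 7, Option 4 0. Option 4 eliminated.
Round 2: Option 1 5, Option 2 6, Option 3 7. Option 1 eliminated.
Round 3: Option 2 11, Option 3 7. Option 2 has a majority (≥10).

Option 2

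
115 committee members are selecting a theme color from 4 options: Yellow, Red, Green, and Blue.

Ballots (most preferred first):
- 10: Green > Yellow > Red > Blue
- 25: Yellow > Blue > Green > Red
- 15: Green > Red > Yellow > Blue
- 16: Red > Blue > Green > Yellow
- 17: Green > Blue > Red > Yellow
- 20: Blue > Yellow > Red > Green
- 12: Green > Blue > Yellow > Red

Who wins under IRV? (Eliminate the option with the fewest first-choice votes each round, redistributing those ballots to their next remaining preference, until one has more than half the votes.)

Blue

Round 1: Yellow 25, Red 16, Green 54, Blue 20. Red eliminated.
Round 2: Yellow 25, Green 54, Blue 36. Yellow eliminated.
Round 3: Green 54, Blue 61. Blue has a majority (≥58).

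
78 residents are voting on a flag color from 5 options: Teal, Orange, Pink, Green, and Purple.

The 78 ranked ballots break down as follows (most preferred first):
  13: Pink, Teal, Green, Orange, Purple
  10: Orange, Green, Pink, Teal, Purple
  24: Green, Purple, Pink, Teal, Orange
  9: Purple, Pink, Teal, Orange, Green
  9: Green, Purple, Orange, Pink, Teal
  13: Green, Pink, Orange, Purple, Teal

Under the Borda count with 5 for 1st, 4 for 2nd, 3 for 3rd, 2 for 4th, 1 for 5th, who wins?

Green

Teal: 13×4 + 10×2 + 24×2 + 9×3 + 9×1 + 13×1 = 169
Orange: 13×2 + 10×5 + 24×1 + 9×2 + 9×3 + 13×3 = 184
Pink: 13×5 + 10×3 + 24×3 + 9×4 + 9×2 + 13×4 = 273
Green: 13×3 + 10×4 + 24×5 + 9×1 + 9×5 + 13×5 = 318
Purple: 13×1 + 10×1 + 24×4 + 9×5 + 9×4 + 13×2 = 226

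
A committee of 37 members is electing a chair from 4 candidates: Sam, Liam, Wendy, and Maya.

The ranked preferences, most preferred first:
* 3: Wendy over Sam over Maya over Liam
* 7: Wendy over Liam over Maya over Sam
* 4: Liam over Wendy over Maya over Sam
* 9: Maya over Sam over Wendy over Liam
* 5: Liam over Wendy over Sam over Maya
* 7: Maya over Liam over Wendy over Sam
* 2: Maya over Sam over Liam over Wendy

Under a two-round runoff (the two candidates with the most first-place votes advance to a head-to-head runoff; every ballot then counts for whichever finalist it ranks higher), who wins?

Wendy

Round 1 first-place votes: Sam 0, Liam 9, Wendy 10, Maya 18. Maya and Wendy advance.
Runoff: Maya is ranked above Wendy on 18 ballots, Wendy above Maya on 19.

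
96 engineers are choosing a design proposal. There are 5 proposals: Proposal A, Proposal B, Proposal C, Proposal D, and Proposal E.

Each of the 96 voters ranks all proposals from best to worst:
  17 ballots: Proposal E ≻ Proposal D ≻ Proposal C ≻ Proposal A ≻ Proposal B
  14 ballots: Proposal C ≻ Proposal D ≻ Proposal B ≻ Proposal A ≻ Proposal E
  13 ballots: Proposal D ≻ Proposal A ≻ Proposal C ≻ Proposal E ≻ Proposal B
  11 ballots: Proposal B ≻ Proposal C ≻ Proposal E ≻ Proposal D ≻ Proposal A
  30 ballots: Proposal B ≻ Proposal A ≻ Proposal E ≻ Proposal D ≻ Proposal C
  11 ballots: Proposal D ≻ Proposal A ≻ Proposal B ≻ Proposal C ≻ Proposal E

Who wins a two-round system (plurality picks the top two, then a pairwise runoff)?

Proposal D

Round 1 first-place votes: Proposal A 0, Proposal B 41, Proposal C 14, Proposal D 24, Proposal E 17. Proposal B and Proposal D advance.
Runoff: Proposal B is ranked above Proposal D on 41 ballots, Proposal D above Proposal B on 55.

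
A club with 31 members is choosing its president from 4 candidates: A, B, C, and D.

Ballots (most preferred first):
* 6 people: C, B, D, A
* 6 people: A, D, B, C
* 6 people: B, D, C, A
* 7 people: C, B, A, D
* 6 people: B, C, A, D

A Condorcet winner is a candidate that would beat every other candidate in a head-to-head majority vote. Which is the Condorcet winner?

B vs A: 25–6
B vs C: 18–13
B vs D: 25–6
B beats every other candidate.

B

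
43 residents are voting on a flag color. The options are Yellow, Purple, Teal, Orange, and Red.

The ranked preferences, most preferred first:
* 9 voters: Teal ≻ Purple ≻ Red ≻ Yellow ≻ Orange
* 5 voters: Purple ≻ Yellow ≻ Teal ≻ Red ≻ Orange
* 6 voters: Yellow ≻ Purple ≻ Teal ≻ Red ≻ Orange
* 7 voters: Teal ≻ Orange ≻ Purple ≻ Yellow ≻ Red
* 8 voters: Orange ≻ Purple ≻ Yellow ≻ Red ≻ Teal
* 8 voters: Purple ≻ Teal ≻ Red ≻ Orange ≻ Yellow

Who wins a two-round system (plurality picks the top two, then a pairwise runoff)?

Purple

Round 1 first-place votes: Yellow 6, Purple 13, Teal 16, Orange 8, Red 0. Teal and Purple advance.
Runoff: Teal is ranked above Purple on 16 ballots, Purple above Teal on 27.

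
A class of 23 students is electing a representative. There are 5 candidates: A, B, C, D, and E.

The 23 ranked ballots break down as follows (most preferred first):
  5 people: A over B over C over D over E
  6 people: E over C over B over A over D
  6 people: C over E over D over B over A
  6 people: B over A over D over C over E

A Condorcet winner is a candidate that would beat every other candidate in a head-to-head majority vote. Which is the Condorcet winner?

C

C vs A: 12–11
C vs B: 12–11
C vs D: 17–6
C vs E: 17–6
C beats every other candidate.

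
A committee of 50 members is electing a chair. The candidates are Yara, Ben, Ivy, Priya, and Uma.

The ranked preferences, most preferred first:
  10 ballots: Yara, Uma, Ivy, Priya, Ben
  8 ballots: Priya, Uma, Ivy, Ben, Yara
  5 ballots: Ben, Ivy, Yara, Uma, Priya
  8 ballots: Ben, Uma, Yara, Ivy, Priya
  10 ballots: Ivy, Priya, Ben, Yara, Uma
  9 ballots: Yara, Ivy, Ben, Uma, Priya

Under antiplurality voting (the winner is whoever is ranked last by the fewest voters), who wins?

Last-place votes: Yara 8, Ben 10, Ivy 0, Priya 22, Uma 10.

Ivy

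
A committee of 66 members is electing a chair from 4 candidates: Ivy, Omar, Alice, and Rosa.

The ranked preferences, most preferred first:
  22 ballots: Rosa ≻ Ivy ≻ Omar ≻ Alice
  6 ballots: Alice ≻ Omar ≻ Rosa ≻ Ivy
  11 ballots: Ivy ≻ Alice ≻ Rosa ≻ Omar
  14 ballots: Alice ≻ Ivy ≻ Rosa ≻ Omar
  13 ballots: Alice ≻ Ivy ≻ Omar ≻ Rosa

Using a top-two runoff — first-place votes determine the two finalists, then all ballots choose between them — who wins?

Alice

Round 1 first-place votes: Ivy 11, Omar 0, Alice 33, Rosa 22. Alice and Rosa advance.
Runoff: Alice is ranked above Rosa on 44 ballots, Rosa above Alice on 22.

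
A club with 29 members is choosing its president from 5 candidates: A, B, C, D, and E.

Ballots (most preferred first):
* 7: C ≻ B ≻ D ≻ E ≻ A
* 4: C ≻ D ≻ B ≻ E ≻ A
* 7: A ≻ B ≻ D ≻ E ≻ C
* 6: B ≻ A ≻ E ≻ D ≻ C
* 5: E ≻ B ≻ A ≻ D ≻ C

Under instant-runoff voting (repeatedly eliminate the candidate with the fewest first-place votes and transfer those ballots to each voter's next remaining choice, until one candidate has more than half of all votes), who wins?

B

Round 1: A 7, B 6, C 11, D 0, E 5. D eliminated.
Round 2: A 7, B 6, C 11, E 5. E eliminated.
Round 3: A 7, B 11, C 11. A eliminated.
Round 4: B 18, C 11. B has a majority (≥15).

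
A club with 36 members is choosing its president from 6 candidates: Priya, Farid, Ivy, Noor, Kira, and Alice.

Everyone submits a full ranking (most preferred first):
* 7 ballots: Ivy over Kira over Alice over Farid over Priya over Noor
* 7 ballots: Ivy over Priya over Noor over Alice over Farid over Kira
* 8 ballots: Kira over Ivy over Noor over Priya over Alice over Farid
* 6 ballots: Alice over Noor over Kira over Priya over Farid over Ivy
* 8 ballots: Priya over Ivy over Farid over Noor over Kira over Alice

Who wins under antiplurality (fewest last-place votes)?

Last-place votes: Priya 0, Farid 8, Ivy 6, Noor 7, Kira 7, Alice 8.

Priya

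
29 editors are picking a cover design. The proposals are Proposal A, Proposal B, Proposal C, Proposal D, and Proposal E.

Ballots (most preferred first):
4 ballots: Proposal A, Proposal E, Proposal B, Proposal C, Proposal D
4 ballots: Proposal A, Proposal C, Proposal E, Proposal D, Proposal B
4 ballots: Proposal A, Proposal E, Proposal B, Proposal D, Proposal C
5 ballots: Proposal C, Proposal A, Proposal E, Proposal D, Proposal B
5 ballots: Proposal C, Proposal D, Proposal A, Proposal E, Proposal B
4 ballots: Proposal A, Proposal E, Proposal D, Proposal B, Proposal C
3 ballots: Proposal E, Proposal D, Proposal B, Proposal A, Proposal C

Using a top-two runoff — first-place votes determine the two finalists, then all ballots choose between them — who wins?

Round 1 first-place votes: Proposal A 16, Proposal B 0, Proposal C 10, Proposal D 0, Proposal E 3. Proposal A and Proposal C advance.
Runoff: Proposal A is ranked above Proposal C on 19 ballots, Proposal C above Proposal A on 10.

Proposal A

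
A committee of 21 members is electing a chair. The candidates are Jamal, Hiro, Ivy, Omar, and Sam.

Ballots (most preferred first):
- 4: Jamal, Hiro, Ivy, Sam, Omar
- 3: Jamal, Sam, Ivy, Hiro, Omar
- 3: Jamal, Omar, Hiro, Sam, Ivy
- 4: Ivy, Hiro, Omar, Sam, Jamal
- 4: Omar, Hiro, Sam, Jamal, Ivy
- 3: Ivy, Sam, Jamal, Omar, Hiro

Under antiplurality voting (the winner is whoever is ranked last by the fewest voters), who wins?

Sam

Last-place votes: Jamal 4, Hiro 3, Ivy 7, Omar 7, Sam 0.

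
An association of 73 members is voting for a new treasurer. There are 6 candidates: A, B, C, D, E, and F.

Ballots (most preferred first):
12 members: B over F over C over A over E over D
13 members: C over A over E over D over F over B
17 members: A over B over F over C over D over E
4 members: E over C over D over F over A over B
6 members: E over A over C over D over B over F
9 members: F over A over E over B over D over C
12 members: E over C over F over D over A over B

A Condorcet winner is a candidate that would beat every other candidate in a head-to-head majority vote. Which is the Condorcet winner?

F vs A: 37–36
F vs B: 38–35
F vs C: 38–35
F vs D: 50–23
F vs E: 38–35
F beats every other candidate.

F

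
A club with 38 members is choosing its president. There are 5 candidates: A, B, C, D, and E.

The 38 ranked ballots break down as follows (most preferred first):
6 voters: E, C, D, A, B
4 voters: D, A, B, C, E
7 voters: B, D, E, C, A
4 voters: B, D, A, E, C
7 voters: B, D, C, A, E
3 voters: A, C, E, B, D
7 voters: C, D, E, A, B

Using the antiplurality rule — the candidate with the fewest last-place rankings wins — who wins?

D

Last-place votes: A 7, B 13, C 4, D 3, E 11.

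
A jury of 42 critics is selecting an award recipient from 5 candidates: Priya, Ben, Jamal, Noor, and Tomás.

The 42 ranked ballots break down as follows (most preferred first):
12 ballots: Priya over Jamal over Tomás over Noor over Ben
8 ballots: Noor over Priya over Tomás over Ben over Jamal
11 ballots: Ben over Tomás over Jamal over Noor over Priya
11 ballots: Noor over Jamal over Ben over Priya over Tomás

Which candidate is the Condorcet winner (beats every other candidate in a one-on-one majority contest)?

Jamal vs Priya: 22–20
Jamal vs Ben: 23–19
Jamal vs Noor: 23–19
Jamal vs Tomás: 23–19
Jamal beats every other candidate.

Jamal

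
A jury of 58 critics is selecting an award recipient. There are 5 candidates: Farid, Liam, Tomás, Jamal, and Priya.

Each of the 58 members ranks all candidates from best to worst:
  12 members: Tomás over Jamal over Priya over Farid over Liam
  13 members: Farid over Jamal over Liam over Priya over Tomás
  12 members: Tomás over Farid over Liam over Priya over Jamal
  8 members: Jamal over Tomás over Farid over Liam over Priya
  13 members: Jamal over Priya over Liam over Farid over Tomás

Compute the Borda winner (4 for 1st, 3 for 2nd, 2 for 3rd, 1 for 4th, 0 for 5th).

Farid: 12×1 + 13×4 + 12×3 + 8×2 + 13×1 = 129
Liam: 12×0 + 13×2 + 12×2 + 8×1 + 13×2 = 84
Tomás: 12×4 + 13×0 + 12×4 + 8×3 + 13×0 = 120
Jamal: 12×3 + 13×3 + 12×0 + 8×4 + 13×4 = 159
Priya: 12×2 + 13×1 + 12×1 + 8×0 + 13×3 = 88

Jamal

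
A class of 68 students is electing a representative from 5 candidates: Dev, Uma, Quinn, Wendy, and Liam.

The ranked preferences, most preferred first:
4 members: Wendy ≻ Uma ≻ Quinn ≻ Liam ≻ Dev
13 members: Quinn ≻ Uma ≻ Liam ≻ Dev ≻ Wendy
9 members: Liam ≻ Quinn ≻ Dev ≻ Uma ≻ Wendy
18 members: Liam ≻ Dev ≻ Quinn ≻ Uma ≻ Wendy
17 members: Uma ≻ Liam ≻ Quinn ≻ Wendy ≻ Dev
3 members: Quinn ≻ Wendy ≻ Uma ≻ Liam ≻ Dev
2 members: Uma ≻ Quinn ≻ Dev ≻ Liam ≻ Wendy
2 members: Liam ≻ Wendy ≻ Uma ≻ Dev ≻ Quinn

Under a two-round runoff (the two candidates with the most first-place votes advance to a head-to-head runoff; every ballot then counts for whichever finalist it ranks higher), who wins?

Uma

Round 1 first-place votes: Dev 0, Uma 19, Quinn 16, Wendy 4, Liam 29. Liam and Uma advance.
Runoff: Liam is ranked above Uma on 29 ballots, Uma above Liam on 39.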